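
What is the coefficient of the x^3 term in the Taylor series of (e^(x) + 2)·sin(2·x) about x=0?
Expand to order 3: (e^(x) + 2)·sin(2·x) = -3·x^3 + 2·x^2 + 6·x + O(x^4).
The coefficient of x^3 is -3.

Final answer: -3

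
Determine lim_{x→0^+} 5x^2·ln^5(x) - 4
The product is a 0·∞ indeterminate form at x → 0⁺.
Rewrite the product as 5·ln^5(x) / x^(-2) and apply L'Hôpital, or use the standard hierarchy x^(-2) ≫ |ln x|^5 as x → 0⁺.
The indeterminate product → 0, so the limit = -4.

Final answer: -4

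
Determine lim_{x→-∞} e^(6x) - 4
Evaluate the dominant behaviour as x → -∞; each term tends to a finite value or vanishes.
Limit = -4.

Final answer: -4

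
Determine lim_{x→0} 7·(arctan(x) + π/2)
Direct substitution at x = 0 gives 7·π/2.

Final answer: 7·π/2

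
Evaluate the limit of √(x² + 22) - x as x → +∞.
This is an ∞ − ∞ indeterminate form.
Multiply and divide by the conjugate √(x²+22) + x; the x² terms cancel, leaving 22/(√(x²+22)+x) → 0.
Limit = 0.

Final answer: 0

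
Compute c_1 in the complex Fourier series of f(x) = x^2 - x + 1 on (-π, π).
Compute the real Fourier coefficients first: a_1 = -4, b_1 = -2.
Then c_1 = (a_1 − i·b_1)/2 = -2 + i.

Final answer: -2 + i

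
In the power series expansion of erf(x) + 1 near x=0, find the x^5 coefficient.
Expand to order 5: erf(x) + 1 = x^5/(5·√(π)) - 2·x^3/(3·√(π)) + 2·x/√(π) + 1 + O(x^6).
The coefficient of x^5 is 1/(5·√(π)).

Final answer: 1/(5·√(π))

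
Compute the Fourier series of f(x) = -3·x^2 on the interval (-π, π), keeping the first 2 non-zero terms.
12·cos(x) - π^2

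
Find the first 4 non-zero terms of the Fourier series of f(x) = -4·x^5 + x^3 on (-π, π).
(-972 - 8·π^4 + 162·π^2)·sin(x) + (-21·π^2 + 63/2 + 4·π^4)·sin(2·x) + (-8·π^4/3 - 356/81 + 178·π^2/27)·sin(3·x) + (-3·π^2 + 9/8 + 2·π^4)·sin(4·x)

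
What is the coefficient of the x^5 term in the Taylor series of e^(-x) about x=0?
Expand to order 5: e^(-x) = -x^5/120 + x^4/24 - x^3/6 + x^2/2 - x + 1 + O(x^6).
The coefficient of x^5 is -1/120.

Final answer: -1/120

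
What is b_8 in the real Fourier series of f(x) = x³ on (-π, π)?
b_8 = (1/π) ∫_{-π}^{π} f(x)·sin(8x) dx.
Evaluate the integral (use parity and integration by parts as needed): b_8 = 3/128 - π^2/4.

Final answer: 3/128 - π^2/4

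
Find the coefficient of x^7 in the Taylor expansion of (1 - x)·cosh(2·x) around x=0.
Expand to order 7: (1 - x)·cosh(2·x) = -4·x^7/45 + 4·x^6/45 - 2·x^5/3 + 2·x^4/3 - 2·x^3 + 2·x^2 - x + 1 + O(x^8).
The coefficient of x^7 is -4/45.

Final answer: -4/45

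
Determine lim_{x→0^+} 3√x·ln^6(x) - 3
The product is a 0·∞ indeterminate form at x → 0⁺.
Rewrite the product as 3·ln^6(x) / x^(-1/2) and apply L'Hôpital, or use the standard hierarchy x^(-1/2) ≫ |ln x|^6 as x → 0⁺.
The indeterminate product → 0, so the limit = -3.

Final answer: -3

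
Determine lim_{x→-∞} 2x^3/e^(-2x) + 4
The quotient is an ∞/∞ indeterminate form as x → -∞.
Compare growth rates of the dominant terms (exponentials ≫ polynomials ≫ logarithms), or apply L'Hôpital's rule; the quotient → 0.
Adding the constant: 0 + 4 = 4. Limit = 4.

Final answer: 4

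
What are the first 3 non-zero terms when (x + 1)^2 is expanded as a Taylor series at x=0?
x^2 + 2·x + 1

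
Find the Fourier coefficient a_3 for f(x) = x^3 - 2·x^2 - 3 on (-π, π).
a_3 = (1/π) ∫_{-π}^{π} f(x)·cos(3x) dx.
Evaluate the integral (use parity and integration by parts as needed): a_3 = 8/9.

Final answer: 8/9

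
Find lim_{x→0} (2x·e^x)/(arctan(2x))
Both numerator and denominator → 0 as x → 0; this is a 0/0 indeterminate form.
Expand each to leading order near x = 0: numerator ~ 2·x, denominator ~ 2·x.
The limit of the ratio is 1.

Final answer: 1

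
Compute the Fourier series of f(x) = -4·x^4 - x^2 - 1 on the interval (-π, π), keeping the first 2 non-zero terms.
(-188 + 32·π^2)·cos(x) - 4·π^4/5 - π^2/3 - 1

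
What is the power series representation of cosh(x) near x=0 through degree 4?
x^4/24 + x^2/2 + 1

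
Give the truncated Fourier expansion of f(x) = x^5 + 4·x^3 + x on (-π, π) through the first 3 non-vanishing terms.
(-32·π^2 + 194 + 2·π^4)·sin(x) + (-π^4 - 5/2 + π^2)·sin(2·x) + (-10/81 + 32·π^2/27 + 2·π^4/3)·sin(3·x)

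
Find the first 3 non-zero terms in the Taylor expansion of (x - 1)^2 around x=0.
x^2 - 2·x + 1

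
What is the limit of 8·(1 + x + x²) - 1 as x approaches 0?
Direct substitution at x = 0 gives 7.

Final answer: 7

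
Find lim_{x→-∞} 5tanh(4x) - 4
Evaluate the dominant behaviour as x → -∞; each term tends to a finite value or vanishes.
Limit = -9.

Final answer: -9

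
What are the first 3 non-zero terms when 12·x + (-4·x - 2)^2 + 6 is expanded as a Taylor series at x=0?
16·x^2 + 28·x + 10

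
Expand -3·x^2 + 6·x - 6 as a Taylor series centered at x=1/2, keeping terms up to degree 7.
-15/4 + 3·(x - 1/2) - 3·(x - 1/2)^2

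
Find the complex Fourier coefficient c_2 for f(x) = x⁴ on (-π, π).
Compute the real Fourier coefficients first: a_2 = -3 + 2·π^2, b_2 = 0.
Then c_2 = (a_2 − i·b_2)/2 = -3/2 + π^2.

Final answer: -3/2 + π^2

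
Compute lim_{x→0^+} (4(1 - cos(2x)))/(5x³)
Both numerator and denominator → 0 as x → 0^+; this is a 0/0 indeterminate form.
Expand each to leading order near x = 0: numerator ~ 8·x^2, denominator ~ 5·x^3.
The limit of the ratio is ∞.

Final answer: ∞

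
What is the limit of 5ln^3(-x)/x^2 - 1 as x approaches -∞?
The quotient is an ∞/∞ indeterminate form as x → -∞.
Compare growth rates of the dominant terms (exponentials ≫ polynomials ≫ logarithms), or apply L'Hôpital's rule; the quotient → 0.
Adding the constant: 0 - 1 = -1. Limit = -1.

Final answer: -1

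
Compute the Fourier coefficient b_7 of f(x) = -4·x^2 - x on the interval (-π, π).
b_7 = (1/π) ∫_{-π}^{π} f(x)·sin(7x) dx.
Evaluate the integral (use parity and integration by parts as needed): b_7 = -2/7.

Final answer: -2/7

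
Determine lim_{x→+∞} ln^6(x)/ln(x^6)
This is an ∞/∞ indeterminate form as x → +∞.
Write ln(x^6) = 6·ln(x), reducing the quotient to ln^5(x)/6 → ∞.
Limit = ∞.

Final answer: ∞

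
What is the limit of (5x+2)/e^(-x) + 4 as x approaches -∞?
The quotient is an ∞/∞ indeterminate form as x → -∞.
Compare growth rates of the dominant terms (exponentials ≫ polynomials ≫ logarithms), or apply L'Hôpital's rule; the quotient → 0.
Adding the constant: 0 + 4 = 4. Limit = 4.

Final answer: 4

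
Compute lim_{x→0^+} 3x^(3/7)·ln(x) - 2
The product is a 0·∞ indeterminate form at x → 0⁺.
Rewrite the product as 3·ln(x) / x^(-3/7) and apply L'Hôpital, or use the standard hierarchy x^(-3/7) ≫ |ln x| as x → 0⁺.
The indeterminate product → 0, so the limit = -2.

Final answer: -2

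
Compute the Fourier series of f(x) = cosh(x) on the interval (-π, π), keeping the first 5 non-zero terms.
-cos(x)·sinh(π)/π + 2·cos(2·x)·sinh(π)/(5·π) - cos(3·x)·sinh(π)/(5·π) + 2·cos(4·x)·sinh(π)/(17·π) + sinh(π)/π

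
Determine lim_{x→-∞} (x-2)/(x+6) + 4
Evaluate the dominant behaviour as x → -∞; each term tends to a finite value or vanishes.
Limit = 5.

Final answer: 5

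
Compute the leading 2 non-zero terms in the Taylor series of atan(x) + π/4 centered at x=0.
x + π/4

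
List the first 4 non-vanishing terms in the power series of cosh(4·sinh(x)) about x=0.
592·x^6/45 + 40·x^4/3 + 8·x^2 + 1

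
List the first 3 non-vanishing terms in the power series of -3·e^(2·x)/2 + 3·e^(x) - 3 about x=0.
-3·x^3/2 - 3·x^2/2 - 3/2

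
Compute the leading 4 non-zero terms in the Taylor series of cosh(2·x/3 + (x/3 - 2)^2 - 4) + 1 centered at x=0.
7·x^4/486 - 2·x^3/27 + 2·x^2/9 + 2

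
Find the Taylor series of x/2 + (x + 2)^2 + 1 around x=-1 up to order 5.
3/2 + 5·(x + 1)/2 + (x + 1)^2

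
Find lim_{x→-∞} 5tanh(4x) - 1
Evaluate the dominant behaviour as x → -∞; each term tends to a finite value or vanishes.
Limit = -6.

Final answer: -6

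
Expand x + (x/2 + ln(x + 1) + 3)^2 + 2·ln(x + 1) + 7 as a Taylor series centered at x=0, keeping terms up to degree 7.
29·x^7/105 - 67·x^6/180 + 31·x^5/60 - 3·x^4/4 + 7·x^3/6 - 7·x^2/4 + 12·x + 16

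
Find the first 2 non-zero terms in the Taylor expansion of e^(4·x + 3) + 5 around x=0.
4·x·e^(3) + 5 + e^(3)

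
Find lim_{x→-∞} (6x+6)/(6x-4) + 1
Evaluate the dominant behaviour as x → -∞; each term tends to a finite value or vanishes.
Limit = 2.

Final answer: 2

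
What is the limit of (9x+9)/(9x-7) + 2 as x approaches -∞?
Evaluate the dominant behaviour as x → -∞; each term tends to a finite value or vanishes.
Limit = 3.

Final answer: 3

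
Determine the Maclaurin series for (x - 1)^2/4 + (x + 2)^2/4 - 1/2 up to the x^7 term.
x^2/2 + x/2 + 3/4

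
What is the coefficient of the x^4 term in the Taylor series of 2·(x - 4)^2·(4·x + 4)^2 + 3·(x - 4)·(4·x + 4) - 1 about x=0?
Expand to order 4: 2·(x - 4)^2·(4·x + 4)^2 + 3·(x - 4)·(4·x + 4) - 1 = 32·x^4 - 192·x^3 + 44·x^2 + 732·x + 463 + O(x^5).
The coefficient of x^4 is 32.

Final answer: 32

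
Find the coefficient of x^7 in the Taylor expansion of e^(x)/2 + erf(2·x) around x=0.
Expand to order 7: e^(x)/2 + erf(2·x) = x^7·(1/10080 - 128/(21·√(π))) + x^6/1440 + x^5·(1/240 + 32/(5·√(π))) + x^4/48 + x^3·(1/12 - 16/(3·√(π))) + x^2/4 + x·(1/2 + 4/√(π)) + 1/2 + O(x^8).
The coefficient of x^7 is 1/10080 - 128/(21·√(π)).

Final answer: 1/10080 - 128/(21·√(π))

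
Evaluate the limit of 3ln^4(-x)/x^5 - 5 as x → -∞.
The quotient is an ∞/∞ indeterminate form as x → -∞.
Compare growth rates of the dominant terms (exponentials ≫ polynomials ≫ logarithms), or apply L'Hôpital's rule; the quotient → 0.
Adding the constant: 0 - 5 = -5. Limit = -5.

Final answer: -5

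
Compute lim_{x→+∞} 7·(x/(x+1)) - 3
Evaluate the dominant behaviour as x → +∞; each term tends to a finite value or vanishes.
Limit = 4.

Final answer: 4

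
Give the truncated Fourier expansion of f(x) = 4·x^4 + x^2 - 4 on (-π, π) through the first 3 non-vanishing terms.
(188 - 32·π^2)·cos(x) + (-11 + 8·π^2)·cos(2·x) - 4 + π^2/3 + 4·π^4/5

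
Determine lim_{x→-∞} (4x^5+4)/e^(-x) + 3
The quotient is an ∞/∞ indeterminate form as x → -∞.
Compare growth rates of the dominant terms (exponentials ≫ polynomials ≫ logarithms), or apply L'Hôpital's rule; the quotient → 0.
Adding the constant: 0 + 3 = 3. Limit = 3.

Final answer: 3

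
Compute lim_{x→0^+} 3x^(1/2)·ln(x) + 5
The product is a 0·∞ indeterminate form at x → 0⁺.
Rewrite the product as 3·ln(x) / x^(-1/2) and apply L'Hôpital, or use the standard hierarchy x^(-1/2) ≫ |ln x| as x → 0⁺.
The indeterminate product → 0, so the limit = 5.

Final answer: 5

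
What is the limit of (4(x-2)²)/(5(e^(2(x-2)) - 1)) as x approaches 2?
Both numerator and denominator → 0 as x → 2; this is a 0/0 indeterminate form.
Expand each to leading order near x = 2: numerator ~ 4·(x - 2)^2, denominator ~ 10·(x - 2).
The limit of the ratio is 0.

Final answer: 0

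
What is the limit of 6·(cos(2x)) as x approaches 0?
Direct substitution at x = 0 gives 6.

Final answer: 6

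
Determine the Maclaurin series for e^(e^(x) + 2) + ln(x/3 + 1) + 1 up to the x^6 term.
x^6·(-1/4374 + 203·e^(3)/720) + x^5·(1/1215 + 13·e^(3)/30) + x^4·(-1/324 + 5·e^(3)/8) + x^3·(1/81 + 5·e^(3)/6) + x^2·(-1/18 + e^(3)) + x·(1/3 + e^(3)) + 1 + e^(3)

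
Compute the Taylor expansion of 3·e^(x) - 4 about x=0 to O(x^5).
x^4/8 + x^3/2 + 3·x^2/2 + 3·x - 1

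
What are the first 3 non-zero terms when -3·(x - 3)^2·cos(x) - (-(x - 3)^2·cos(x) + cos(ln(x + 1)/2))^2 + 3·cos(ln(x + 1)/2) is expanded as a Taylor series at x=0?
225·x^2/8 + 114·x - 88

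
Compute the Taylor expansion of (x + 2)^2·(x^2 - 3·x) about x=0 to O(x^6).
x^4 + x^3 - 8·x^2 - 12·x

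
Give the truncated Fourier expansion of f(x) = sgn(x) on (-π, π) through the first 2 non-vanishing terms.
4·sin(x)/π + 4·sin(3·x)/(3·π)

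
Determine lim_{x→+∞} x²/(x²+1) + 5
Evaluate the dominant behaviour as x → +∞; each term tends to a finite value or vanishes.
Limit = 6.

Final answer: 6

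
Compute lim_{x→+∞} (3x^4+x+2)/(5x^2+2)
This is an ∞/∞ indeterminate form as x → +∞.
Divide numerator and denominator by x^4 and let the lower-order terms vanish; the numerator's degree 4 exceeds the denominator's degree 2, so the quotient diverges.
Limit = ∞.

Final answer: ∞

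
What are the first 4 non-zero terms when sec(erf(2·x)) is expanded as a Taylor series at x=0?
x^6·(-16·(32/(3·π^2) + 64/(3·π))/π + 512/(9·π^2) + 1792/(45·π) + 23296/(45·π^3)) + x^4·(-64/(3·π) + 160/(3·π^2)) + 8·x^2/π + 1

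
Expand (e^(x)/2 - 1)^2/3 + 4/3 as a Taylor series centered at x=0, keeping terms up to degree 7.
31·x^7/15120 + x^6/144 + 7·x^5/360 + x^4/24 + x^3/18 - x/6 + 17/12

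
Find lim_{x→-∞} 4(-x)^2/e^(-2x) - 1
The quotient is an ∞/∞ indeterminate form as x → -∞.
Compare growth rates of the dominant terms (exponentials ≫ polynomials ≫ logarithms), or apply L'Hôpital's rule; the quotient → 0.
Adding the constant: 0 - 1 = -1. Limit = -1.

Final answer: -1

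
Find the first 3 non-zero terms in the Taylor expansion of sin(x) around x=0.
x^5/120 - x^3/6 + x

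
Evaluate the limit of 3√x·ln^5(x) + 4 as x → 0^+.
The product is a 0·∞ indeterminate form at x → 0⁺.
Rewrite the product as 3·ln^5(x) / x^(-1/2) and apply L'Hôpital, or use the standard hierarchy x^(-1/2) ≫ |ln x|^5 as x → 0⁺.
The indeterminate product → 0, so the limit = 4.

Final answer: 4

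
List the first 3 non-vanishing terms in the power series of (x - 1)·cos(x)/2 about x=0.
x^2/4 + x/2 - 1/2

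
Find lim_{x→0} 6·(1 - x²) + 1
Direct substitution at x = 0 gives 7.

Final answer: 7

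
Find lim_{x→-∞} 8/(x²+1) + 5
Evaluate the dominant behaviour as x → -∞; each term tends to a finite value or vanishes.
Limit = 5.

Final answer: 5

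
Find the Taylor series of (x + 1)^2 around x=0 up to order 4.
x^2 + 2·x + 1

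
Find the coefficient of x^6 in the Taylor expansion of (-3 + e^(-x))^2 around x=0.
Expand to order 6: (-3 + e^(-x))^2 = 29·x^6/360 - 13·x^5/60 + 5·x^4/12 - x^3/3 - x^2 + 4·x + 4 + O(x^7).
The coefficient of x^6 is 29/360.

Final answer: 29/360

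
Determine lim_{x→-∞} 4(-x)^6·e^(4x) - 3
The product is a 0·∞ indeterminate form at x → -∞.
Rewrite the product as 4(-x)^6 / e^(-4x) (an ∞/∞ form) and apply L'Hôpital, or use the standard hierarchy e^(4|x|) ≫ |(-x)^6| as x → -∞.
The indeterminate product → 0, so the limit = -3.

Final answer: -3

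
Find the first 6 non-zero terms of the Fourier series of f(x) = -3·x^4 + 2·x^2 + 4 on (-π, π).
(-152 + 24·π^2)·cos(x) + (11 - 6·π^2)·cos(2·x) + (-8/3 + 8·π^2/3)·cos(3·x) + (17/16 - 3·π^2/2)·cos(4·x) + (-344/625 + 24·π^2/25)·cos(5·x) - 3·π^4/5 + 4 + 2·π^2/3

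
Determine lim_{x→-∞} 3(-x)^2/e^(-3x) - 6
The quotient is an ∞/∞ indeterminate form as x → -∞.
Compare growth rates of the dominant terms (exponentials ≫ polynomials ≫ logarithms), or apply L'Hôpital's rule; the quotient → 0.
Adding the constant: 0 - 6 = -6. Limit = -6.

Final answer: -6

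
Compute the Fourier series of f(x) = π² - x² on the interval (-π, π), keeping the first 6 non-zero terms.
4·cos(x) - cos(2·x) + 4·cos(3·x)/9 - cos(4·x)/4 + 4·cos(5·x)/25 + 2·π^2/3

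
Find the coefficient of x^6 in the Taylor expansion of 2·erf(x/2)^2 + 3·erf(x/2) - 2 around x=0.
Expand to order 6: 2·erf(x/2)^2 + 3·erf(x/2) - 2 = 7·x^6/(180·π) + 3·x^5/(160·√(π)) - x^4/(3·π) - x^3/(4·√(π)) + 2·x^2/π + 3·x/√(π) - 2 + O(x^7).
The coefficient of x^6 is 7/(180·π).

Final answer: 7/(180·π)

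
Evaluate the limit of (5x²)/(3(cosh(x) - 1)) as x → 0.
Both numerator and denominator → 0 as x → 0; this is a 0/0 indeterminate form.
Expand each to leading order near x = 0: numerator ~ 5·x^2, denominator ~ 3·x^2/2.
The limit of the ratio is 10/3.

Final answer: 10/3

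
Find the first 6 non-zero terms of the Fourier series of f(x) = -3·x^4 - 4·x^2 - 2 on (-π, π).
(-128 + 24·π^2)·cos(x) + (5 - 6·π^2)·cos(2·x) + 8·π^2·cos(3·x)/3 + (-3·π^2/2 - 7/16)·cos(4·x) + (256/625 + 24·π^2/25)·cos(5·x) - 3·π^4/5 - 4·π^2/3 - 2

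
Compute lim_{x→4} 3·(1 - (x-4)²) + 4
Direct substitution at x = 4 gives 7.

Final answer: 7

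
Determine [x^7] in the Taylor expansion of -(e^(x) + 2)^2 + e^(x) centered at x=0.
Expand to order 7: -(e^(x) + 2)^2 + e^(x) = -131·x^7/5040 - 67·x^6/720 - 7·x^5/24 - 19·x^4/24 - 11·x^3/6 - 7·x^2/2 - 5·x - 8 + O(x^8).
The coefficient of x^7 is -131/5040.

Final answer: -131/5040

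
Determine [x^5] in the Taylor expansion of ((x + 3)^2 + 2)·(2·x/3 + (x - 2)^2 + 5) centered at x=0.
Expand to order 5: ((x + 3)^2 + 2)·(2·x/3 + (x - 2)^2 + 5) = x^4 + 8·x^3/3 + 52·x/3 + 99 + O(x^6).
The coefficient of x^5 is 0.

Final answer: 0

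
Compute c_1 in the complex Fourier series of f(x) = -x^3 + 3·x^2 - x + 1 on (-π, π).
Compute the real Fourier coefficients first: a_1 = -12, b_1 = 10 - 2·π^2.
Then c_1 = (a_1 − i·b_1)/2 = -6 - 5·i + i·π^2.

Final answer: -6 - 5·i + i·π^2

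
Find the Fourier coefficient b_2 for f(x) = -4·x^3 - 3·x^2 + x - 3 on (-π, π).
b_2 = (1/π) ∫_{-π}^{π} f(x)·sin(2x) dx.
Evaluate the integral (use parity and integration by parts as needed): b_2 = -7 + 4·π^2.

Final answer: -7 + 4·π^2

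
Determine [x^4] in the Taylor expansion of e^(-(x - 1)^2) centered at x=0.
-5·e^(-1)/6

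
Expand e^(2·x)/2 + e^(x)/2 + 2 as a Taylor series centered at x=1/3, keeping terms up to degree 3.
e^(1/3)/2 + e^(2/3)/2 + 2 + (e^(1/3)/2 + e^(2/3))·(x - 1/3) + (e^(1/3)/4 + e^(2/3))·(x - 1/3)^2 + (e^(1/3)/12 + 2·e^(2/3)/3)·(x - 1/3)^3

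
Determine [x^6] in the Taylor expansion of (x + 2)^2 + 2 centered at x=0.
Expand to order 6: (x + 2)^2 + 2 = x^2 + 4·x + 6 + O(x^7).
The coefficient of x^6 is 0.

Final answer: 0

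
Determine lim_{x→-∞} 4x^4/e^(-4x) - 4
The quotient is an ∞/∞ indeterminate form as x → -∞.
Compare growth rates of the dominant terms (exponentials ≫ polynomials ≫ logarithms), or apply L'Hôpital's rule; the quotient → 0.
Adding the constant: 0 - 4 = -4. Limit = -4.

Final answer: -4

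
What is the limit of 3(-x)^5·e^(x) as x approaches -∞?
This is a 0·∞ indeterminate form at x → -∞.
Rewrite the product as 3(-x)^5 / e^(-x) (an ∞/∞ form) and apply L'Hôpital, or use the standard hierarchy e^(|x|) ≫ |(-x)^5| as x → -∞.
The indeterminate product → 0, so the limit = 0.

Final answer: 0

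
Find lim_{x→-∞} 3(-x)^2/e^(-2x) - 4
The quotient is an ∞/∞ indeterminate form as x → -∞.
Compare growth rates of the dominant terms (exponentials ≫ polynomials ≫ logarithms), or apply L'Hôpital's rule; the quotient → 0.
Adding the constant: 0 - 4 = -4. Limit = -4.

Final answer: -4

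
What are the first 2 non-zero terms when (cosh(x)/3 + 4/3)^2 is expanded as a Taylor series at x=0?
5·x^2/9 + 25/9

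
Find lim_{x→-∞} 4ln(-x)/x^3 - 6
The quotient is an ∞/∞ indeterminate form as x → -∞.
Compare growth rates of the dominant terms (exponentials ≫ polynomials ≫ logarithms), or apply L'Hôpital's rule; the quotient → 0.
Adding the constant: 0 - 6 = -6. Limit = -6.

Final answer: -6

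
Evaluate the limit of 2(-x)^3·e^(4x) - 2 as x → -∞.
The product is a 0·∞ indeterminate form at x → -∞.
Rewrite the product as 2(-x)^3 / e^(-4x) (an ∞/∞ form) and apply L'Hôpital, or use the standard hierarchy e^(4|x|) ≫ |(-x)^3| as x → -∞.
The indeterminate product → 0, so the limit = -2.

Final answer: -2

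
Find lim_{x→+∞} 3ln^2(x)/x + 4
The quotient is an ∞/∞ indeterminate form as x → +∞.
The polynomial denominator x dominates the logarithmic numerator (any positive power of x ≫ ln^2(x) as x → ∞), so the quotient → 0.
Adding the constant: 0 + 4 = 4. Limit = 4.

Final answer: 4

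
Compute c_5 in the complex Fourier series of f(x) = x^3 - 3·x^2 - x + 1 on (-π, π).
Compute the real Fourier coefficients first: a_5 = 12/25, b_5 = -62/125 + 2·π^2/5.
Then c_5 = (a_5 − i·b_5)/2 = 6/25 - i·π^2/5 + 31·i/125.

Final answer: 6/25 - i·π^2/5 + 31·i/125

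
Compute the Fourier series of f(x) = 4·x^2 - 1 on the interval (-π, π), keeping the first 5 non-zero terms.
-16·cos(x) + 4·cos(2·x) - 16·cos(3·x)/9 + cos(4·x) - 1 + 4·π^2/3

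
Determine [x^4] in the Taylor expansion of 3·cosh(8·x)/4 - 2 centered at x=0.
Expand to order 4: 3·cosh(8·x)/4 - 2 = 128·x^4 + 24·x^2 - 5/4 + O(x^5).
The coefficient of x^4 is 128.

Final answer: 128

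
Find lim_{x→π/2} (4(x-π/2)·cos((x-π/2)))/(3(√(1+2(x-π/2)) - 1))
Both numerator and denominator → 0 as x → π/2; this is a 0/0 indeterminate form.
Expand each to leading order near x = π/2: numerator ~ 4·(x - π/2), denominator ~ 3·(x - π/2).
The limit of the ratio is 4/3.

Final answer: 4/3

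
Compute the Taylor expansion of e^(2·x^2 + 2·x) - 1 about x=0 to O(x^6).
104·x^5/15 + 20·x^4/3 + 16·x^3/3 + 4·x^2 + 2·x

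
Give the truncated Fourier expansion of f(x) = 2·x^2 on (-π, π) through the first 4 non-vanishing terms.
-8·cos(x) + 2·cos(2·x) - 8·cos(3·x)/9 + 2·π^2/3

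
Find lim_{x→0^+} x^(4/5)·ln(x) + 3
The product is a 0·∞ indeterminate form at x → 0⁺.
Rewrite the product as ln(x) / x^(-4/5) and apply L'Hôpital, or use the standard hierarchy x^(-4/5) ≫ |ln x| as x → 0⁺.
The indeterminate product → 0, so the limit = 3.

Final answer: 3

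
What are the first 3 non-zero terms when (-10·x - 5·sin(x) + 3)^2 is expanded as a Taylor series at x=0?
225·x^2 - 90·x + 9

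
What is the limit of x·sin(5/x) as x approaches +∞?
As x → +∞: let u = 5/x → 0⁺; then x·sin(5/x) = 5·sin(u)/u → 5·1 = 5.
Limit = 5.

Final answer: 5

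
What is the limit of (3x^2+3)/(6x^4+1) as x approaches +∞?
This is an ∞/∞ indeterminate form as x → +∞.
Divide numerator and denominator by x^4 and let the lower-order terms vanish; the numerator's degree 2 is below the denominator's degree 4, so the quotient → 0.
Limit = 0.

Final answer: 0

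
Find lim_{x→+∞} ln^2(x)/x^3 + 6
The quotient is an ∞/∞ indeterminate form as x → +∞.
The polynomial denominator x^3 dominates the logarithmic numerator (any positive power of x ≫ ln^2(x) as x → ∞), so the quotient → 0.
Adding the constant: 0 + 6 = 6. Limit = 6.

Final answer: 6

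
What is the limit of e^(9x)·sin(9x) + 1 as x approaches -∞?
Evaluate the dominant behaviour as x → -∞; each term tends to a finite value or vanishes.
Limit = 1.

Final answer: 1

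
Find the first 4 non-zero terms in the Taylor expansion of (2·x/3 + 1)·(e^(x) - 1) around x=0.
11·x^4/72 + x^3/2 + 7·x^2/6 + x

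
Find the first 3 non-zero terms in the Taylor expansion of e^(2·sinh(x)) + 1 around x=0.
2·x^2 + 2·x + 2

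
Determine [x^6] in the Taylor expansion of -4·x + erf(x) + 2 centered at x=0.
Expand to order 6: -4·x + erf(x) + 2 = x^5/(5·√(π)) - 2·x^3/(3·√(π)) + x·(-4 + 2/√(π)) + 2 + O(x^7).
The coefficient of x^6 is 0.

Final answer: 0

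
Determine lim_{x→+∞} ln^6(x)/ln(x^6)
This is an ∞/∞ indeterminate form as x → +∞.
Write ln(x^6) = 6·ln(x), reducing the quotient to ln^5(x)/6 → ∞.
Limit = ∞.

Final answer: ∞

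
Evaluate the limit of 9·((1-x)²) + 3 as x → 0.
Direct substitution at x = 0 gives 12.

Final answer: 12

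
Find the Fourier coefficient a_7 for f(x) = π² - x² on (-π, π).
a_7 = (1/π) ∫_{-π}^{π} f(x)·cos(7x) dx.
Evaluate the integral (use parity and integration by parts as needed): a_7 = 4/49.

Final answer: 4/49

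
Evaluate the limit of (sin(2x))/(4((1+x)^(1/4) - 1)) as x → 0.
Both numerator and denominator → 0 as x → 0; this is a 0/0 indeterminate form.
Expand each to leading order near x = 0: numerator ~ 2·x, denominator ~ x.
The limit of the ratio is 2.

Final answer: 2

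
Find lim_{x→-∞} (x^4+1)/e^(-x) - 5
The quotient is an ∞/∞ indeterminate form as x → -∞.
Compare growth rates of the dominant terms (exponentials ≫ polynomials ≫ logarithms), or apply L'Hôpital's rule; the quotient → 0.
Adding the constant: 0 - 5 = -5. Limit = -5.

Final answer: -5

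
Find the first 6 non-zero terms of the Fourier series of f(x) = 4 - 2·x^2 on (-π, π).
8·cos(x) - 2·cos(2·x) + 8·cos(3·x)/9 - cos(4·x)/2 + 8·cos(5·x)/25 - 2·π^2/3 + 4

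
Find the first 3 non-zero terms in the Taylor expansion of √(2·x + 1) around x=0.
-x^2/2 + x + 1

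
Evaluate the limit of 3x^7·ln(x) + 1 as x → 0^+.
The product is a 0·∞ indeterminate form at x → 0⁺.
Rewrite the product as 3·ln(x) / x^(-7) and apply L'Hôpital, or use the standard hierarchy x^(-7) ≫ |ln x| as x → 0⁺.
The indeterminate product → 0, so the limit = 1.

Final answer: 1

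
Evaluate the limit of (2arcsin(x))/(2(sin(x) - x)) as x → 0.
Both numerator and denominator → 0 as x → 0; this is a 0/0 indeterminate form.
Expand each to leading order near x = 0: numerator ~ 2·x, denominator ~ -x^3/3.
The limit of the ratio is -∞.

Final answer: -∞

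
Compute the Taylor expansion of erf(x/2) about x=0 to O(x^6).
x^5/(160·√(π)) - x^3/(12·√(π)) + x/√(π)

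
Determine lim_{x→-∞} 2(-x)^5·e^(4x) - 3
The product is a 0·∞ indeterminate form at x → -∞.
Rewrite the product as 2(-x)^5 / e^(-4x) (an ∞/∞ form) and apply L'Hôpital, or use the standard hierarchy e^(4|x|) ≫ |(-x)^5| as x → -∞.
The indeterminate product → 0, so the limit = -3.

Final answer: -3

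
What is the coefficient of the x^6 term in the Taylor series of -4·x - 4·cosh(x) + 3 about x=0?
Expand to order 6: -4·x - 4·cosh(x) + 3 = -x^6/180 - x^4/6 - 2·x^2 - 4·x - 1 + O(x^7).
The coefficient of x^6 is -1/180.

Final answer: -1/180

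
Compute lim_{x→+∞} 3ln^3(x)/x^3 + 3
The quotient is an ∞/∞ indeterminate form as x → +∞.
The polynomial denominator x^3 dominates the logarithmic numerator (any positive power of x ≫ ln^3(x) as x → ∞), so the quotient → 0.
Adding the constant: 0 + 3 = 3. Limit = 3.

Final answer: 3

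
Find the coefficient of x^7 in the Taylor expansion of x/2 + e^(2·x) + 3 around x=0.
Expand to order 7: x/2 + e^(2·x) + 3 = 8·x^7/315 + 4·x^6/45 + 4·x^5/15 + 2·x^4/3 + 4·x^3/3 + 2·x^2 + 5·x/2 + 4 + O(x^8).
The coefficient of x^7 is 8/315.

Final answer: 8/315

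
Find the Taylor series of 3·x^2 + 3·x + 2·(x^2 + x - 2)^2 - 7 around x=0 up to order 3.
4·x^3 - 3·x^2 - 5·x + 1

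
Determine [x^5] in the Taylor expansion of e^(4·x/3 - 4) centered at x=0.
Expand to order 5: e^(4·x/3 - 4) = 128·x^5·e^(-4)/3645 + 32·x^4·e^(-4)/243 + 32·x^3·e^(-4)/81 + 8·x^2·e^(-4)/9 + 4·x·e^(-4)/3 + e^(-4) + O(x^6).
The coefficient of x^5 is 128·e^(-4)/3645.

Final answer: 128·e^(-4)/3645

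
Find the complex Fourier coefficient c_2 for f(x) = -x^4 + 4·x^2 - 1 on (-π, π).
Compute the real Fourier coefficients first: a_2 = 7 - 2·π^2, b_2 = 0.
Then c_2 = (a_2 − i·b_2)/2 = 7/2 - π^2.

Final answer: 7/2 - π^2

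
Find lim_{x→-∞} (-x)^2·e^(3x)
This is a 0·∞ indeterminate form at x → -∞.
Rewrite the product as (-x)^2 / e^(-3x) (an ∞/∞ form) and apply L'Hôpital, or use the standard hierarchy e^(3|x|) ≫ |(-x)^2| as x → -∞.
The indeterminate product → 0, so the limit = 0.

Final answer: 0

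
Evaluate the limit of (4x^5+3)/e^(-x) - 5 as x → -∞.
The quotient is an ∞/∞ indeterminate form as x → -∞.
Compare growth rates of the dominant terms (exponentials ≫ polynomials ≫ logarithms), or apply L'Hôpital's rule; the quotient → 0.
Adding the constant: 0 - 5 = -5. Limit = -5.

Final answer: -5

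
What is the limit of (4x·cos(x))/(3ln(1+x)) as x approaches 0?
Both numerator and denominator → 0 as x → 0; this is a 0/0 indeterminate form.
Expand each to leading order near x = 0: numerator ~ 4·x, denominator ~ 3·x.
The limit of the ratio is 4/3.

Final answer: 4/3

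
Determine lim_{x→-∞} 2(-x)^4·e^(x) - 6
The product is a 0·∞ indeterminate form at x → -∞.
Rewrite the product as 2(-x)^4 / e^(-x) (an ∞/∞ form) and apply L'Hôpital, or use the standard hierarchy e^(|x|) ≫ |(-x)^4| as x → -∞.
The indeterminate product → 0, so the limit = -6.

Final answer: -6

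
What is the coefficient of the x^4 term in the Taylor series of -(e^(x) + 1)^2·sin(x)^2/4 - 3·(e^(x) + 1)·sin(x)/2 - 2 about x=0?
Expand to order 4: -(e^(x) + 1)^2·sin(x)^2/4 - 3·(e^(x) + 1)·sin(x)/2 - 2 = -5·x^4/12 - 5·x^3/4 - 5·x^2/2 - 3·x - 2 + O(x^5).
The coefficient of x^4 is -5/12.

Final answer: -5/12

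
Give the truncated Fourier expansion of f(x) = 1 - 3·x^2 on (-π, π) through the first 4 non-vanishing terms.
12·cos(x) - 3·cos(2·x) + 4·cos(3·x)/3 - π^2 + 1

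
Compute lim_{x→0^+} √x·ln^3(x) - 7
The product is a 0·∞ indeterminate form at x → 0⁺.
Rewrite the product as ln^3(x) / x^(-1/2) and apply L'Hôpital, or use the standard hierarchy x^(-1/2) ≫ |ln x|^3 as x → 0⁺.
The indeterminate product → 0, so the limit = -7.

Final answer: -7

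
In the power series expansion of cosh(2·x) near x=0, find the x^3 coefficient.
Expand to order 3: cosh(2·x) = 2·x^2 + 1 + O(x^4).
The coefficient of x^3 is 0.

Final answer: 0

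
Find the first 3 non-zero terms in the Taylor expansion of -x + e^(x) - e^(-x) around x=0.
x^5/60 + x^3/3 + x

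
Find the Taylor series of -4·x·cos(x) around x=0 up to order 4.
2·x^3 - 4·x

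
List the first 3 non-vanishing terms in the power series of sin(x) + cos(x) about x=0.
-x^2/2 + x + 1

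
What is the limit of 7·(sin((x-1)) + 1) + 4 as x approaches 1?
Direct substitution at x = 1 gives 11.

Final answer: 11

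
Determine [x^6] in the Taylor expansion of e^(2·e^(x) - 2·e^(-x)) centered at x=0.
Expand to order 6: e^(2·e^(x) - 2·e^(-x)) = 592·x^6/45 + 139·x^5/10 + 40·x^4/3 + 34·x^3/3 + 8·x^2 + 4·x + 1 + O(x^7).
The coefficient of x^6 is 592/45.

Final answer: 592/45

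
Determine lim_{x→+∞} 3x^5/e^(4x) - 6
The quotient is an ∞/∞ indeterminate form as x → +∞.
The exponential denominator e^(4x) dominates the polynomial numerator (e^x ≫ x^5 as x → ∞), so the quotient → 0.
Adding the constant: 0 - 6 = -6. Limit = -6.

Final answer: -6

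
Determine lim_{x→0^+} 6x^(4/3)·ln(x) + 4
The product is a 0·∞ indeterminate form at x → 0⁺.
Rewrite the product as 6·ln(x) / x^(-4/3) and apply L'Hôpital, or use the standard hierarchy x^(-4/3) ≫ |ln x| as x → 0⁺.
The indeterminate product → 0, so the limit = 4.

Final answer: 4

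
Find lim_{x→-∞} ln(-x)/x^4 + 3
The quotient is an ∞/∞ indeterminate form as x → -∞.
Compare growth rates of the dominant terms (exponentials ≫ polynomials ≫ logarithms), or apply L'Hôpital's rule; the quotient → 0.
Adding the constant: 0 + 3 = 3. Limit = 3.

Final answer: 3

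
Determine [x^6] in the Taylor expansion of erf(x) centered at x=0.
Expand to order 6: erf(x) = x^5/(5·√(π)) - 2·x^3/(3·√(π)) + 2·x/√(π) + O(x^7).
The coefficient of x^6 is 0.

Final answer: 0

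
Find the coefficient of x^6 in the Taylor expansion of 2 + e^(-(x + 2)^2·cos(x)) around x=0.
-229·e^(-4)/72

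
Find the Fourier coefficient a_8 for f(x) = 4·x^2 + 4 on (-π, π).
a_8 = (1/π) ∫_{-π}^{π} f(x)·cos(8x) dx.
Evaluate the integral (use parity and integration by parts as needed): a_8 = 1/4.

Final answer: 1/4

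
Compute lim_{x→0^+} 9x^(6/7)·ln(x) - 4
The product is a 0·∞ indeterminate form at x → 0⁺.
Rewrite the product as 9·ln(x) / x^(-6/7) and apply L'Hôpital, or use the standard hierarchy x^(-6/7) ≫ |ln x| as x → 0⁺.
The indeterminate product → 0, so the limit = -4.

Final answer: -4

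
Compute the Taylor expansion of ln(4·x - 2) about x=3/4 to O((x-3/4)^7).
4·(x - 3/4) - 8·(x - 3/4)^2 + 64·(x - 3/4)^3/3 - 64·(x - 3/4)^4 + 1024·(x - 3/4)^5/5 - 2048·(x - 3/4)^6/3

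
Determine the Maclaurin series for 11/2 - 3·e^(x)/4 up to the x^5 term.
-x^5/160 - x^4/32 - x^3/8 - 3·x^2/8 - 3·x/4 + 19/4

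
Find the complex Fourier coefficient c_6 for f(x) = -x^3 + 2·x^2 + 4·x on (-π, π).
Compute the real Fourier coefficients first: a_6 = 2/9, b_6 = -25/18 + π^2/3.
Then c_6 = (a_6 − i·b_6)/2 = 1/9 - i·π^2/6 + 25·i/36.

Final answer: 1/9 - i·π^2/6 + 25·i/36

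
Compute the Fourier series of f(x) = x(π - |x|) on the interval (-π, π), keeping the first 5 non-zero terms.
8·sin(x)/π + 8·sin(3·x)/(27·π) + 8·sin(5·x)/(125·π) + 8·sin(7·x)/(343·π) + 8·sin(9·x)/(729·π)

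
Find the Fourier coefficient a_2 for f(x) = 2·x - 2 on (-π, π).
a_2 = (1/π) ∫_{-π}^{π} f(x)·cos(2x) dx.
Evaluate the integral (use parity and integration by parts as needed): a_2 = 0.

Final answer: 0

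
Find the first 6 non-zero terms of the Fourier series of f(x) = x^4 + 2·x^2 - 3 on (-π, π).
(40 - 8·π^2)·cos(x) + (-1 + 2·π^2)·cos(2·x) + (-8·π^2/9 - 8/27)·cos(3·x) + (5/16 + π^2/2)·cos(4·x) + (-8·π^2/25 - 152/625)·cos(5·x) - 3 + 2·π^2/3 + π^4/5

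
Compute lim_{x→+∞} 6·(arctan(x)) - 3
Evaluate the dominant behaviour as x → +∞; each term tends to a finite value or vanishes.
Limit = -3 + 3·π.

Final answer: -3 + 3·π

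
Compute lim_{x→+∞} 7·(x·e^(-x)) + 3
Evaluate the dominant behaviour as x → +∞; each term tends to a finite value or vanishes.
Limit = 3.

Final answer: 3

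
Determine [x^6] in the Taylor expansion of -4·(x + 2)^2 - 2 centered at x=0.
Expand to order 6: -4·(x + 2)^2 - 2 = -4·x^2 - 16·x - 18 + O(x^7).
The coefficient of x^6 is 0.

Final answer: 0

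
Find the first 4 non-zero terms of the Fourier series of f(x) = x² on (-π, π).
-4·cos(x) + cos(2·x) - 4·cos(3·x)/9 + π^2/3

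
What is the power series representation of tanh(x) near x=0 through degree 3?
-x^3/3 + x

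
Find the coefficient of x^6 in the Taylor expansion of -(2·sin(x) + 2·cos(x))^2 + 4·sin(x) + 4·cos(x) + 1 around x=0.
Expand to order 6: -(2·sin(x) + 2·cos(x))^2 + 4·sin(x) + 4·cos(x) + 1 = -x^6/180 - 31·x^5/30 + x^4/6 + 14·x^3/3 - 2·x^2 - 4·x + 1 + O(x^7).
The coefficient of x^6 is -1/180.

Final answer: -1/180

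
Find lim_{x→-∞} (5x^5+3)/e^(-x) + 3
The quotient is an ∞/∞ indeterminate form as x → -∞.
Compare growth rates of the dominant terms (exponentials ≫ polynomials ≫ logarithms), or apply L'Hôpital's rule; the quotient → 0.
Adding the constant: 0 + 3 = 3. Limit = 3.

Final answer: 3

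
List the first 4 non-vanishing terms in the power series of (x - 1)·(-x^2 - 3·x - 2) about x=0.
-x^3 - 2·x^2 + x + 2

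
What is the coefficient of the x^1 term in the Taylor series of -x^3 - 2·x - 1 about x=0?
Expand to order 1: -x^3 - 2·x - 1 = -2·x - 1 + O(x^2).
The coefficient of x^1 is -2.

Final answer: -2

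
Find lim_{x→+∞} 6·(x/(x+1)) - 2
Evaluate the dominant behaviour as x → +∞; each term tends to a finite value or vanishes.
Limit = 4.

Final answer: 4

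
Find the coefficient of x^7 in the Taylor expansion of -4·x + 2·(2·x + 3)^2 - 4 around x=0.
Expand to order 7: -4·x + 2·(2·x + 3)^2 - 4 = 8·x^2 + 20·x + 14 + O(x^8).
The coefficient of x^7 is 0.

Final answer: 0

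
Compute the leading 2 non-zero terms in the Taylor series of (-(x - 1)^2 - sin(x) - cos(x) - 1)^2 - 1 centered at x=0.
8 - 6·x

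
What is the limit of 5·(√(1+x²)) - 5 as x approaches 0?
Direct substitution at x = 0 gives 0.

Final answer: 0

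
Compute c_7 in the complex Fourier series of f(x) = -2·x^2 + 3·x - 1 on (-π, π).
Compute the real Fourier coefficients first: a_7 = 8/49, b_7 = 6/7.
Then c_7 = (a_7 − i·b_7)/2 = 4/49 - 3·i/7.

Final answer: 4/49 - 3·i/7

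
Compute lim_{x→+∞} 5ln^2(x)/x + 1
The quotient is an ∞/∞ indeterminate form as x → +∞.
The polynomial denominator x dominates the logarithmic numerator (any positive power of x ≫ ln^2(x) as x → ∞), so the quotient → 0.
Adding the constant: 0 + 1 = 1. Limit = 1.

Final answer: 1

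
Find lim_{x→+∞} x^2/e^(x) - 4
The quotient is an ∞/∞ indeterminate form as x → +∞.
The exponential denominator e^(x) dominates the polynomial numerator (e^x ≫ x^2 as x → ∞), so the quotient → 0.
Adding the constant: 0 - 4 = -4. Limit = -4.

Final answer: -4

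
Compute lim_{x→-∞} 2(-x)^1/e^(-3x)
This is an ∞/∞ indeterminate form as x → -∞.
Compare growth rates of the dominant terms (exponentials ≫ polynomials ≫ logarithms), or apply L'Hôpital's rule; the quotient → 0.
Limit = 0.

Final answer: 0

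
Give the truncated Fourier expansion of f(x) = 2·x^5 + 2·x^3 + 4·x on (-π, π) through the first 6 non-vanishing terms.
(-76·π^2 + 4·π^4 + 464)·sin(x) + (-2·π^4 - 16 + 8·π^2)·sin(2·x) + (-44·π^2/27 + 304/81 + 4·π^4/3)·sin(3·x) + (-π^4 - 67/32 + π^2/4)·sin(4·x) + (976/625 + 4·π^2/25 + 4·π^4/5)·sin(5·x) + (-2·π^4/3 - 8·π^2/27 - 104/81)·sin(6·x)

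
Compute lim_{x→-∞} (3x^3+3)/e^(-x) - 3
The quotient is an ∞/∞ indeterminate form as x → -∞.
Compare growth rates of the dominant terms (exponentials ≫ polynomials ≫ logarithms), or apply L'Hôpital's rule; the quotient → 0.
Adding the constant: 0 - 3 = -3. Limit = -3.

Final answer: -3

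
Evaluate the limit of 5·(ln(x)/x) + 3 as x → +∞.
Evaluate the dominant behaviour as x → +∞; each term tends to a finite value or vanishes.
Limit = 3.

Final answer: 3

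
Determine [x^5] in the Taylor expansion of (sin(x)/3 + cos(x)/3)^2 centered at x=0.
Expand to order 5: (sin(x)/3 + cos(x)/3)^2 = 4·x^5/135 - 4·x^3/27 + 2·x/9 + 1/9 + O(x^6).
The coefficient of x^5 is 4/135.

Final answer: 4/135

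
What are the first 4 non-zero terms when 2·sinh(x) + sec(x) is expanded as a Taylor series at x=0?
x^3/3 + x^2/2 + 2·x + 1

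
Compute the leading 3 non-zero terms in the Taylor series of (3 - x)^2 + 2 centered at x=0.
x^2 - 6·x + 11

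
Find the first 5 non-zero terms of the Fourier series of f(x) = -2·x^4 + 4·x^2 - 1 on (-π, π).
(-112 + 16·π^2)·cos(x) + (10 - 4·π^2)·cos(2·x) + (-80/27 + 16·π^2/9)·cos(3·x) + (11/8 - π^2)·cos(4·x) - 2·π^4/5 - 1 + 4·π^2/3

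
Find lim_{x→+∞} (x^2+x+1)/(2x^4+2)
This is an ∞/∞ indeterminate form as x → +∞.
Divide numerator and denominator by x^4 and let the lower-order terms vanish; the numerator's degree 2 is below the denominator's degree 4, so the quotient → 0.
Limit = 0.

Final answer: 0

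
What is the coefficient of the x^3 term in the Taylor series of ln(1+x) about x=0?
Expand to order 3: ln(1+x) = x^3/3 - x^2/2 + x + O(x^4).
The coefficient of x^3 is 1/3.

Final answer: 1/3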